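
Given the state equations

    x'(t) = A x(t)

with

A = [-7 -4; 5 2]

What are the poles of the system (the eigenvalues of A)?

det(sI - A) = s^2 - (tr A)s + det A, with tr A = (-7) + 2 = -5 and det A = (-7)·2 - (-4)·5 = -14 - (-20) = 6.
So p(s) = det(sI - A) = s^2 + 5s + 6.
Factor s^2 + 5s + 6: two numbers with sum -5 and product 6 are -2 and -3, so s^2 + 5s + 6 = (s + 2)(s + 3).
Hence p(s) = (s + 2) (s + 3), with roots -3, -2.
All eigenvalues have negative real part, so the system is asymptotically stable.

-3, -2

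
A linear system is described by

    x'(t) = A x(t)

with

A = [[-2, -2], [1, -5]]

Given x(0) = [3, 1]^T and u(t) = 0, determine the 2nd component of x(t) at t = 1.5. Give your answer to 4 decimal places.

0.0197

det(sI - A) = s^2 - (tr A)s + det A, with tr A = (-2) + (-5) = -7 and det A = (-2)·(-5) - (-2)·1 = 10 - (-2) = 12.
So p(s) = det(sI - A) = s^2 + 7s + 12.
Factor s^2 + 7s + 12: two numbers with sum -7 and product 12 are -3 and -4, so s^2 + 7s + 12 = (s + 3)(s + 4).
Hence p(s) = (s + 3) (s + 4), with roots -4, -3.
The eigenvalues -4, -3 are distinct and real, so A is diagonalisable and x(t) = e^{At} x(0) = V diag(e^{λ_i t}) V^{-1} x(0), where the columns of V are the eigenvectors.
λ = -4: A - (-4)I = [[2, -2], [1, -1]]. Row 1 gives 2·v1 + (-2)·v2 = 0, so take v_1 = [-1, -1]^T.
λ = -3: A - (-3)I = [[1, -2], [1, -2]]. Row 1 gives 1·v1 + (-2)·v2 = 0, so take v_2 = [-2, -1]^T.
V = [v_1 v_2] = [[-1, -2], [-1, -1]] has det V = -1, so V^{-1} = adj(V)/det V = [[1, -2], [-1, 1]].
Modal coordinates z(0) = V^{-1} x(0): 1·3 + (-2)·1 = 1; (-1)·3 + 1·1 = -2; so z(0) = [1, -2]^T.
x_2(t) = Σ_i (v_i)_2 · z_i(0) · e^{λ_i t} (row 2 of V times the modal terms).
x_2(1.5) = (-1)·1·e^{-4·1.5} + (-1)·(-2)·e^{-3·1.5} = (-1)·0.002479 + 2·0.011109 = 0.0197.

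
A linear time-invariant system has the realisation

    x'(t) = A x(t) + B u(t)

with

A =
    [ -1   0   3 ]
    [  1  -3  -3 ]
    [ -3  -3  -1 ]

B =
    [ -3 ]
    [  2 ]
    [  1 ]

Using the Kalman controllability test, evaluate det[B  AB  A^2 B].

AB = [[6], [-12], [2]]
A^2B = [[0], [36], [16]]
Controllability matrix C = [B  AB  A^2B] = [[-3, 6, 0], [2, -12, 36], [1, 2, 16]]
Expanding along the first row, det(C) = (-3)·((-12)·16 - 36·2) - 6·(2·16 - 36·1) + 0·(2·2 - (-12)·1) = (-3)·(-264) - 6·(-4) + 0·16 = 816
Since det(C) ≠ 0, rank(C) = 3 and the system is completely controllable.

816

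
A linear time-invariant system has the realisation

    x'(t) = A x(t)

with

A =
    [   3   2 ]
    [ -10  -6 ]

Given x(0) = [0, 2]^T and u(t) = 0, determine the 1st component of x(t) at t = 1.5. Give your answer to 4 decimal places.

det(sI - A) = s^2 - (tr A)s + det A, with tr A = 3 + (-6) = -3 and det A = 3·(-6) - 2·(-10) = -18 - (-20) = 2.
So p(s) = det(sI - A) = s^2 + 3s + 2.
Factor s^2 + 3s + 2: two numbers with sum -3 and product 2 are -1 and -2, so s^2 + 3s + 2 = (s + 1)(s + 2).
Hence p(s) = (s + 1) (s + 2), with roots -2, -1.
The eigenvalues -2, -1 are distinct and real, so A is diagonalisable and x(t) = e^{At} x(0) = V diag(e^{λ_i t}) V^{-1} x(0), where the columns of V are the eigenvectors.
λ = -2: A - (-2)I = [[5, 2], [-10, -4]]. Row 1 gives 5·v1 + 2·v2 = 0, so take v_1 = [-2, 5]^T.
λ = -1: A - (-1)I = [[4, 2], [-10, -5]]. Row 1 gives 4·v1 + 2·v2 = 0, so take v_2 = [1, -2]^T.
V = [v_1 v_2] = [[-2, 1], [5, -2]] has det V = -1, so V^{-1} = adj(V)/det V = [[2, 1], [5, 2]].
Modal coordinates z(0) = V^{-1} x(0): 2·0 + 1·2 = 2; 5·0 + 2·2 = 4; so z(0) = [2, 4]^T.
x_1(t) = Σ_i (v_i)_1 · z_i(0) · e^{λ_i t} (row 1 of V times the modal terms).
x_1(1.5) = (-2)·2·e^{-2·1.5} + 1·4·e^{-1·1.5} = (-4)·0.049787 + 4·0.223130 = 0.6934.

0.6934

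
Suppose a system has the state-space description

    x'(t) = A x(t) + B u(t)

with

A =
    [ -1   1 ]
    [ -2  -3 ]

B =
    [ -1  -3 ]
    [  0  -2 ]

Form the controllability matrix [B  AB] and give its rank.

AB = [[1, 1], [2, 12]]
Controllability matrix C = [B  AB] = [[-1, -3, 1, 1], [0, -2, 2, 12]]
Take the 2×2 submatrix of C formed by columns 1, 2: [[-1, -3], [0, -2]]. Its determinant is (-1)·(-2) - (-3)·0 = 2 - 0 = 2 ≠ 0.
So rank(C) ≥ 2; since C has 2 rows, rank(C) = 2.
rank(C) = 2 = n, so the pair (A, B) is completely controllable.

2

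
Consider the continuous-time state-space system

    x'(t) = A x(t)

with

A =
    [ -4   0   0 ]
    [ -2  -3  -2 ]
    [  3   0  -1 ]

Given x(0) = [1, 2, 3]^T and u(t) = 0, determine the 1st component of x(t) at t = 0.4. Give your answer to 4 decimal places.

0.2019

det(sI - A) = s^3 - (tr A)s^2 + (M11 + M22 + M33)s - det A, where Mii is the 2×2 principal minor of A obtained by deleting row i and column i.
tr A = (-4) + (-3) + (-1) = -8; M11 = (-3)·(-1) - (-2)·0 = 3 - 0 = 3; M22 = (-4)·(-1) - 0·3 = 4 - 0 = 4; M33 = (-4)·(-3) - 0·(-2) = 12 - 0 = 12; sum of minors = 19.
det A = (-4)·((-3)·(-1) - (-2)·0) - 0·((-2)·(-1) - (-2)·3) + 0·((-2)·0 - (-3)·3) = (-4)·3 - 0·8 + 0·9 = -12.
So p(s) = det(sI - A) = s^3 + 8s^2 + 19s + 12.
Rational-root test: any integer root divides 12. Testing small divisors, s = -1 works: p(-1) = -1 + 8 + (-19) + 12 = 0, so (s + 1) is a factor.
Dividing, p(s) = (s + 1)(s^2 + 7s + 12).
Factor s^2 + 7s + 12: two numbers with sum -7 and product 12 are -3 and -4, so s^2 + 7s + 12 = (s + 3)(s + 4).
Hence p(s) = (s + 1) (s + 3) (s + 4), with roots -4, -3, -1.
The eigenvalues -4, -3, -1 are distinct and real, so A is diagonalisable and x(t) = e^{At} x(0) = V diag(e^{λ_i t}) V^{-1} x(0), where the columns of V are the eigenvectors.
λ = -4: A - (-4)I = [[0, 0, 0], [-2, 1, -2], [3, 0, 3]]. v must be orthogonal to every row; (row 2) × (row 3) = [3, 0, -3], so take v_1 = [1, 0, -1]^T.
λ = -3: A - (-3)I = [[-1, 0, 0], [-2, 0, -2], [3, 0, 2]]. v must be orthogonal to every row; (row 1) × (row 2) = [0, -2, 0], so take v_2 = [0, 1, 0]^T.
λ = -1: A - (-1)I = [[-3, 0, 0], [-2, -2, -2], [3, 0, 0]]. v must be orthogonal to every row; (row 1) × (row 2) = [0, -6, 6], so take v_3 = [0, -1, 1]^T.
V = [v_1 v_2 v_3] = [[1, 0, 0], [0, 1, -1], [-1, 0, 1]] has det V = 1, so V^{-1} = adj(V)/det V = [[1, 0, 0], [1, 1, 1], [1, 0, 1]].
Modal coordinates z(0) = V^{-1} x(0): 1·1 + 0·2 + 0·3 = 1; 1·1 + 1·2 + 1·3 = 6; 1·1 + 0·2 + 1·3 = 4; so z(0) = [1, 6, 4]^T.
x_1(t) = Σ_i (v_i)_1 · z_i(0) · e^{λ_i t} (row 1 of V times the modal terms).
x_1(0.4) = 1·1·e^{-4·0.4} + 0·6·e^{-3·0.4} + 0·4·e^{-1·0.4} = 1·0.201897 + 0·0.301194 + 0·0.670320 = 0.2019.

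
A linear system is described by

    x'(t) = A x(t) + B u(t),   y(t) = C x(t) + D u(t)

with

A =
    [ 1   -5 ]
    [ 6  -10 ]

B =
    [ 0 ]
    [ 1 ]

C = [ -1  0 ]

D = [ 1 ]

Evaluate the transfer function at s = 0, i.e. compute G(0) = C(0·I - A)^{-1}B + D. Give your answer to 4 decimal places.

G(0) = C(-A)^{-1}B + D = -C A^{-1} B + D.
det A = 20, so A^{-1} = (1/20)·adj(A) = [[-1/2, 1/4], [-3/10, 1/20]]
A^{-1} B = [1/4, 1/20]^T
C A^{-1} B = -1/4
G(0) = D - C A^{-1} B = 1 - (-1/4) = 5/4 ≈ 1.2500

1.2500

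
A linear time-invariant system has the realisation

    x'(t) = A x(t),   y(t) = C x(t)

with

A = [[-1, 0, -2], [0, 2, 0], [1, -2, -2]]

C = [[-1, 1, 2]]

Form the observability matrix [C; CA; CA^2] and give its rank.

3

CA = [[3, -2, -2]]
CA^2 = [[-5, 0, -2]]
Observability matrix O = [C; CA; CA^2] = [[-1, 1, 2], [3, -2, -2], [-5, 0, -2]]
det(O) = (-1)·((-2)·(-2) - (-2)·0) - 1·(3·(-2) - (-2)·(-5)) + 2·(3·0 - (-2)·(-5)) = (-1)·4 - 1·(-16) + 2·(-10) = -8 ≠ 0, so rank(O) = 3.
rank(O) = 3 = n, so the pair (A, C) is completely observable.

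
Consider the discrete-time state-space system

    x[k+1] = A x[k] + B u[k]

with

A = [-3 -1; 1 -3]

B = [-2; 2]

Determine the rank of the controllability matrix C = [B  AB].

2

AB = [[4], [-8]]
Controllability matrix C = [B  AB] = [[-2, 4], [2, -8]]
det(C) = (-2)·(-8) - 4·2 = 16 - 8 = 8 ≠ 0, so rank(C) = 2.
rank(C) = 2 = n, so the pair (A, B) is completely controllable.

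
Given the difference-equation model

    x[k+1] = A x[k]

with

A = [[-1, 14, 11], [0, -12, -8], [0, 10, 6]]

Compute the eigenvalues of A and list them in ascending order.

-4, -2, -1

det(zI - A) = z^3 - (tr A)z^2 + (M11 + M22 + M33)z - det A, where Mii is the 2×2 principal minor of A obtained by deleting row i and column i.
tr A = (-1) + (-12) + 6 = -7; M11 = (-12)·6 - (-8)·10 = -72 - (-80) = 8; M22 = (-1)·6 - 11·0 = -6 - 0 = -6; M33 = (-1)·(-12) - 14·0 = 12 - 0 = 12; sum of minors = 14.
det A = (-1)·((-12)·6 - (-8)·10) - 14·(0·6 - (-8)·0) + 11·(0·10 - (-12)·0) = (-1)·8 - 14·0 + 11·0 = -8.
So p(z) = det(zI - A) = z^3 + 7z^2 + 14z + 8.
Rational-root test: any integer root divides 8. Testing small divisors, z = -1 works: p(-1) = -1 + 7 + (-14) + 8 = 0, so (z + 1) is a factor.
Dividing, p(z) = (z + 1)(z^2 + 6z + 8).
Factor z^2 + 6z + 8: two numbers with sum -6 and product 8 are -2 and -4, so z^2 + 6z + 8 = (z + 2)(z + 4).
Hence p(z) = (z + 1) (z + 2) (z + 4), with roots -4, -2, -1.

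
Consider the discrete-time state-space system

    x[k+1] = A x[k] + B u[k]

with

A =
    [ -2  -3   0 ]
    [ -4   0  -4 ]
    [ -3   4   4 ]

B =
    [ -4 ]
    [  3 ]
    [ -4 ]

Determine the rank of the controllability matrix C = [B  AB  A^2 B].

3

AB = [[-1], [32], [8]]
A^2B = [[-94], [-28], [163]]
Controllability matrix C = [B  AB  A^2B] = [[-4, -1, -94], [3, 32, -28], [-4, 8, 163]]
det(C) = (-4)·(32·163 - (-28)·8) - (-1)·(3·163 - (-28)·(-4)) + (-94)·(3·8 - 32·(-4)) = (-4)·5440 - (-1)·377 + (-94)·152 = -35671 ≠ 0, so rank(C) = 3.
rank(C) = 3 = n, so the pair (A, B) is completely controllable.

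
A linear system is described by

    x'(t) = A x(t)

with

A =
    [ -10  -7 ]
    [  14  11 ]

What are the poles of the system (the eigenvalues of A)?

-3, 4

det(sI - A) = s^2 - (tr A)s + det A, with tr A = (-10) + 11 = 1 and det A = (-10)·11 - (-7)·14 = -110 - (-98) = -12.
So p(s) = det(sI - A) = s^2 - s - 12.
Factor s^2 - s - 12: two numbers with sum 1 and product -12 are 4 and -3, so s^2 - s - 12 = (s - 4)(s + 3).
Hence p(s) = (s - 4) (s + 3), with roots -3, 4.
At least one eigenvalue has non-negative real part, so the system is not asymptotically stable.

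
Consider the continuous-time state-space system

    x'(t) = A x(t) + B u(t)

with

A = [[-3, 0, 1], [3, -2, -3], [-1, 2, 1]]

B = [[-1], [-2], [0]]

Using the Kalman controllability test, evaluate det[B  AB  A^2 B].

AB = [[3], [1], [-3]]
A^2B = [[-12], [16], [-4]]
Controllability matrix C = [B  AB  A^2B] = [[-1, 3, -12], [-2, 1, 16], [0, -3, -4]]
Expanding along the first row, det(C) = (-1)·(1·(-4) - 16·(-3)) - 3·((-2)·(-4) - 16·0) + (-12)·((-2)·(-3) - 1·0) = (-1)·44 - 3·8 + (-12)·6 = -140
Since det(C) ≠ 0, rank(C) = 3 and the system is completely controllable.

-140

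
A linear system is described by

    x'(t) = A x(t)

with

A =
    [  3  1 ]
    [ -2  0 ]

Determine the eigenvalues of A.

1, 2

det(sI - A) = s^2 - (tr A)s + det A, with tr A = 3 + 0 = 3 and det A = 3·0 - 1·(-2) = 0 - (-2) = 2.
So p(s) = det(sI - A) = s^2 - 3s + 2.
Factor s^2 - 3s + 2: two numbers with sum 3 and product 2 are 2 and 1, so s^2 - 3s + 2 = (s - 2)(s - 1).
Hence p(s) = (s - 2) (s - 1), with roots 1, 2.
At least one eigenvalue has non-negative real part, so the system is not asymptotically stable.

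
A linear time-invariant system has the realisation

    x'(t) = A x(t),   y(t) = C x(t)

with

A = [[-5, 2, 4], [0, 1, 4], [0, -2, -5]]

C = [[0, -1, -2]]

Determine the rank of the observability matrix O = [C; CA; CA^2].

1

CA = [[0, 3, 6]]
CA^2 = [[0, -9, -18]]
Observability matrix O = [C; CA; CA^2] = [[0, -1, -2], [0, 3, 6], [0, -9, -18]]
Every row of O is a scalar multiple of row 1 = [0, -1, -2] (multipliers 1, -3, 9), so the rows span a one-dimensional space.
O ≠ 0, hence rank(O) = 1.
rank(O) = 1 < n = 3, so the pair (A, C) is not completely observable.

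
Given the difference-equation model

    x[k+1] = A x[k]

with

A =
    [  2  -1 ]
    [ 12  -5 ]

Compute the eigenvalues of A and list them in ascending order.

det(zI - A) = z^2 - (tr A)z + det A, with tr A = 2 + (-5) = -3 and det A = 2·(-5) - (-1)·12 = -10 - (-12) = 2.
So p(z) = det(zI - A) = z^2 + 3z + 2.
Factor z^2 + 3z + 2: two numbers with sum -3 and product 2 are -1 and -2, so z^2 + 3z + 2 = (z + 1)(z + 2).
Hence p(z) = (z + 1) (z + 2), with roots -2, -1.

-2, -1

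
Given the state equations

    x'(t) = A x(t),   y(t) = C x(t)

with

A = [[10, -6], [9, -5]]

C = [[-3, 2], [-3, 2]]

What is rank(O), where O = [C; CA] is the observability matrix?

1

CA = [[-12, 8], [-12, 8]]
Observability matrix O = [C; CA] = [[-3, 2], [-3, 2], [-12, 8], [-12, 8]]
Every row of O is a scalar multiple of row 1 = [-3, 2] (multipliers 1, 1, 4, 4), so the rows span a one-dimensional space.
O ≠ 0, hence rank(O) = 1.
rank(O) = 1 < n = 2, so the pair (A, C) is not completely observable.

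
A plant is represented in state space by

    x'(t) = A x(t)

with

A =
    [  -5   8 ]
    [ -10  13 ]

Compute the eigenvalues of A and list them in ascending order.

3, 5

det(sI - A) = s^2 - (tr A)s + det A, with tr A = (-5) + 13 = 8 and det A = (-5)·13 - 8·(-10) = -65 - (-80) = 15.
So p(s) = det(sI - A) = s^2 - 8s + 15.
Factor s^2 - 8s + 15: two numbers with sum 8 and product 15 are 5 and 3, so s^2 - 8s + 15 = (s - 5)(s - 3).
Hence p(s) = (s - 5) (s - 3), with roots 3, 5.
At least one eigenvalue has non-negative real part, so the system is not asymptotically stable.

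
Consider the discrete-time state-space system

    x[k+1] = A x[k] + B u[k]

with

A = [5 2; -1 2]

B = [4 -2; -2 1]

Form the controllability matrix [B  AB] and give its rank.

1

AB = [[16, -8], [-8, 4]]
Controllability matrix C = [B  AB] = [[4, -2, 16, -8], [-2, 1, -8, 4]]
Every column of C is a scalar multiple of column 1 = [4, -2] (multipliers 1, -1/2, 4, -2), so the columns span a one-dimensional space.
C ≠ 0, hence rank(C) = 1.
rank(C) = 1 < n = 2, so the pair (A, B) is not completely controllable.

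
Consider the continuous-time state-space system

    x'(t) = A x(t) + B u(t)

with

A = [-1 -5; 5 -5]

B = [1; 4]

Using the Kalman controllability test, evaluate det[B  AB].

69

AB = [[-21], [-15]]
Controllability matrix C = [B  AB] = [[1, -21], [4, -15]]
det(C) = 1·(-15) - (-21)·4 = -15 - (-84) = 69
Since det(C) ≠ 0, rank(C) = 2 and the system is completely controllable.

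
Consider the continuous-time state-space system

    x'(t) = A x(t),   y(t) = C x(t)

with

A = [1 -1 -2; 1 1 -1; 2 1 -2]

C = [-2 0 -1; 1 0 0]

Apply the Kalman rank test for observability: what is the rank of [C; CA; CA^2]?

3

CA = [[-4, 1, 6], [1, -1, -2]]
CA^2 = [[9, 11, -5], [-4, -4, 3]]
Observability matrix O = [C; CA; CA^2] = [[-2, 0, -1], [1, 0, 0], [-4, 1, 6], [1, -1, -2], [9, 11, -5], [-4, -4, 3]]
Take the 3×3 submatrix of O formed by rows 1, 2, 3: [[-2, 0, -1], [1, 0, 0], [-4, 1, 6]]. Its determinant is (-2)·(0·6 - 0·1) - 0·(1·6 - 0·(-4)) + (-1)·(1·1 - 0·(-4)) = (-2)·0 - 0·6 + (-1)·1 = -1 ≠ 0.
So rank(O) ≥ 3; since O has 3 columns, rank(O) = 3.
rank(O) = 3 = n, so the pair (A, C) is completely observable.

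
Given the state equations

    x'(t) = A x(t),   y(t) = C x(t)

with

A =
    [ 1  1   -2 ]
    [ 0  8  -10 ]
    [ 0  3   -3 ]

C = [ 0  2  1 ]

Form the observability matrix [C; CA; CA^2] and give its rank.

CA = [[0, 19, -23]]
CA^2 = [[0, 83, -121]]
Observability matrix O = [C; CA; CA^2] = [[0, 2, 1], [0, 19, -23], [0, 83, -121]]
Column 1 of O is identically zero, so rank(O) ≤ 2.
The 2×2 minor from rows 1, 2, columns 2, 3 is 2·(-23) - 1·19 = -46 - 19 = -65 ≠ 0, so rank(O) = 2.
rank(O) = 2 < n = 3, so the pair (A, C) is not completely observable.

2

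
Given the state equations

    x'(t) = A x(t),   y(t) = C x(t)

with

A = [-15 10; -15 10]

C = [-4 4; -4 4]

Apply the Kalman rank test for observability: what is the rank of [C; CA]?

1

CA = [[0, 0], [0, 0]]
Observability matrix O = [C; CA] = [[-4, 4], [-4, 4], [0, 0], [0, 0]]
Every row of O is a scalar multiple of row 1 = [-4, 4] (multipliers 1, 1, 0, 0), so the rows span a one-dimensional space.
O ≠ 0, hence rank(O) = 1.
rank(O) = 1 < n = 2, so the pair (A, C) is not completely observable.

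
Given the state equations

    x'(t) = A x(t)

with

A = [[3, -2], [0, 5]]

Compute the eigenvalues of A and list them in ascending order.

det(sI - A) = s^2 - (tr A)s + det A, with tr A = 3 + 5 = 8 and det A = 3·5 - (-2)·0 = 15 - 0 = 15.
So p(s) = det(sI - A) = s^2 - 8s + 15.
Factor s^2 - 8s + 15: two numbers with sum 8 and product 15 are 5 and 3, so s^2 - 8s + 15 = (s - 5)(s - 3).
Hence p(s) = (s - 5) (s - 3), with roots 3, 5.
At least one eigenvalue has non-negative real part, so the system is not asymptotically stable.

3, 5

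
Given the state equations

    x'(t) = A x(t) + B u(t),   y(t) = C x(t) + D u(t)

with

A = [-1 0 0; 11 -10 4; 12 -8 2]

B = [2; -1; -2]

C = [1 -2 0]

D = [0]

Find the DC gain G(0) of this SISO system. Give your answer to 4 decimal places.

G(0) = C(-A)^{-1}B + D = -C A^{-1} B + D.
det A = -12, so A^{-1} = (1/-12)·adj(A) = [[-1, 0, 0], [-13/6, 1/6, -1/3], [-8/3, 2/3, -5/6]]
A^{-1} B = [-2, -23/6, -13/3]^T
C A^{-1} B = 17/3
G(0) = D - C A^{-1} B = 0 - (17/3) = -17/3 ≈ -5.6667

-5.6667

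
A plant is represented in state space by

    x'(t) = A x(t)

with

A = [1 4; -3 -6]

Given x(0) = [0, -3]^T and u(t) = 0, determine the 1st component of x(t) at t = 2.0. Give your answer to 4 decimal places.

det(sI - A) = s^2 - (tr A)s + det A, with tr A = 1 + (-6) = -5 and det A = 1·(-6) - 4·(-3) = -6 - (-12) = 6.
So p(s) = det(sI - A) = s^2 + 5s + 6.
Factor s^2 + 5s + 6: two numbers with sum -5 and product 6 are -2 and -3, so s^2 + 5s + 6 = (s + 2)(s + 3).
Hence p(s) = (s + 2) (s + 3), with roots -3, -2.
The eigenvalues -3, -2 are distinct and real, so A is diagonalisable and x(t) = e^{At} x(0) = V diag(e^{λ_i t}) V^{-1} x(0), where the columns of V are the eigenvectors.
λ = -3: A - (-3)I = [[4, 4], [-3, -3]]. Row 1 gives 4·v1 + 4·v2 = 0, so take v_1 = [1, -1]^T.
λ = -2: A - (-2)I = [[3, 4], [-3, -4]]. Row 1 gives 3·v1 + 4·v2 = 0, so take v_2 = [4, -3]^T.
V = [v_1 v_2] = [[1, 4], [-1, -3]] has det V = 1, so V^{-1} = adj(V)/det V = [[-3, -4], [1, 1]].
Modal coordinates z(0) = V^{-1} x(0): (-3)·0 + (-4)·(-3) = 12; 1·0 + 1·(-3) = -3; so z(0) = [12, -3]^T.
x_1(t) = Σ_i (v_i)_1 · z_i(0) · e^{λ_i t} (row 1 of V times the modal terms).
x_1(2.0) = 1·12·e^{-3·2.0} + 4·(-3)·e^{-2·2.0} = 12·0.002479 + (-12)·0.018316 = -0.1900.

-0.1900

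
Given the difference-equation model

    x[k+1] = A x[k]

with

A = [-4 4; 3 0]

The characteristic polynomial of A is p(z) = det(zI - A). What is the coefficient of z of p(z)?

4

For a 2×2 matrix, det(zI - A) = z^2 - (tr A)z + det A.
tr A = -4, det A = -12.
So p(z) = z^2 + 4z - 12.
The coefficient of z is 4.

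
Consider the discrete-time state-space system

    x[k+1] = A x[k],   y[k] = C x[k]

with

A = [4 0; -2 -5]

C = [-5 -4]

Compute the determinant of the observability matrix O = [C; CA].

-148

CA = [[-12, 20]]
Observability matrix O = [C; CA] = [[-5, -4], [-12, 20]]
det(O) = (-5)·20 - (-4)·(-12) = -100 - 48 = -148
Since det(O) ≠ 0, rank(O) = 2 and the system is completely observable.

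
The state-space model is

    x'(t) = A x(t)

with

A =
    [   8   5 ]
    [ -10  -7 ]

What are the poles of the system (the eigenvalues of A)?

det(sI - A) = s^2 - (tr A)s + det A, with tr A = 8 + (-7) = 1 and det A = 8·(-7) - 5·(-10) = -56 - (-50) = -6.
So p(s) = det(sI - A) = s^2 - s - 6.
Factor s^2 - s - 6: two numbers with sum 1 and product -6 are 3 and -2, so s^2 - s - 6 = (s - 3)(s + 2).
Hence p(s) = (s - 3) (s + 2), with roots -2, 3.
At least one eigenvalue has non-negative real part, so the system is not asymptotically stable.

-2, 3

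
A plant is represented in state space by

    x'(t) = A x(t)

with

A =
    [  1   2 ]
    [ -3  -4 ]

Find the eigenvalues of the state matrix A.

det(sI - A) = s^2 - (tr A)s + det A, with tr A = 1 + (-4) = -3 and det A = 1·(-4) - 2·(-3) = -4 - (-6) = 2.
So p(s) = det(sI - A) = s^2 + 3s + 2.
Factor s^2 + 3s + 2: two numbers with sum -3 and product 2 are -1 and -2, so s^2 + 3s + 2 = (s + 1)(s + 2).
Hence p(s) = (s + 1) (s + 2), with roots -2, -1.
All eigenvalues have negative real part, so the system is asymptotically stable.

-2, -1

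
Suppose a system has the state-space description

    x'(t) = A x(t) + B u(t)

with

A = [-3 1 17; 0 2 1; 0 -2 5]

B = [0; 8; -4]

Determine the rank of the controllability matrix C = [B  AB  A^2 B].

2

AB = [[-60], [12], [-36]]
A^2B = [[-420], [-12], [-204]]
Controllability matrix C = [B  AB  A^2B] = [[0, -60, -420], [8, 12, -12], [-4, -36, -204]]
The rows r1, r2, r3 of C are linearly dependent: -r1 + r2 + 2·r3 = 0 (check each entry), so rank(C) ≤ 2.
The 2×2 minor from rows 1, 2, columns 1, 2 is 0·12 - (-60)·8 = 0 - (-480) = 480 ≠ 0, so rank(C) = 2.
rank(C) = 2 < n = 3, so the pair (A, B) is not completely controllable.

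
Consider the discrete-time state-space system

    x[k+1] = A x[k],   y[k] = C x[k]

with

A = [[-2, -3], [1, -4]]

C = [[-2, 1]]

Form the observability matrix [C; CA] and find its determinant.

CA = [[5, 2]]
Observability matrix O = [C; CA] = [[-2, 1], [5, 2]]
det(O) = (-2)·2 - 1·5 = -4 - 5 = -9
Since det(O) ≠ 0, rank(O) = 2 and the system is completely observable.

-9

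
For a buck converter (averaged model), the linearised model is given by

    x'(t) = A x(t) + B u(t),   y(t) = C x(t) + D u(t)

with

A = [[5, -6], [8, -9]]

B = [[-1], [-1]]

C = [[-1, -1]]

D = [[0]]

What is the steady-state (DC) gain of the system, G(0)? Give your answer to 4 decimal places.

G(0) = C(-A)^{-1}B + D = -C A^{-1} B + D.
det A = 3, so A^{-1} = (1/3)·adj(A) = [[-3, 2], [-8/3, 5/3]]
A^{-1} B = [1, 1]^T
C A^{-1} B = -2
G(0) = D - C A^{-1} B = 0 - (-2) = 2

2.0000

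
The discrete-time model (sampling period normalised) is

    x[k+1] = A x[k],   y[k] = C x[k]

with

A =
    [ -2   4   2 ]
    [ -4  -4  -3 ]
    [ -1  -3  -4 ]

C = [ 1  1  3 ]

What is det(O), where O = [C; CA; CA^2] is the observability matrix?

392

CA = [[-9, -9, -13]]
CA^2 = [[67, 39, 61]]
Observability matrix O = [C; CA; CA^2] = [[1, 1, 3], [-9, -9, -13], [67, 39, 61]]
Expanding along the first row, det(O) = 1·((-9)·61 - (-13)·39) - 1·((-9)·61 - (-13)·67) + 3·((-9)·39 - (-9)·67) = 1·(-42) - 1·322 + 3·252 = 392
Since det(O) ≠ 0, rank(O) = 3 and the system is completely observable.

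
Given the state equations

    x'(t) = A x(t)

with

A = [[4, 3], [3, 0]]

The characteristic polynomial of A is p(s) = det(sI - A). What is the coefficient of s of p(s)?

For a 2×2 matrix, det(sI - A) = s^2 - (tr A)s + det A.
tr A = 4, det A = -9.
So p(s) = s^2 - 4s - 9.
The coefficient of s is -4.

-4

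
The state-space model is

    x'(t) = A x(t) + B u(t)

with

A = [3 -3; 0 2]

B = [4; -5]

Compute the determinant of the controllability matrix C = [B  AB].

AB = [[27], [-10]]
Controllability matrix C = [B  AB] = [[4, 27], [-5, -10]]
det(C) = 4·(-10) - 27·(-5) = -40 - (-135) = 95
Since det(C) ≠ 0, rank(C) = 2 and the system is completely controllable.

95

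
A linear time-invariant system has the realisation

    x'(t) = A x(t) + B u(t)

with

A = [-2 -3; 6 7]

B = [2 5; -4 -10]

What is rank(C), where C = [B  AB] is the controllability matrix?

1

AB = [[8, 20], [-16, -40]]
Controllability matrix C = [B  AB] = [[2, 5, 8, 20], [-4, -10, -16, -40]]
Every column of C is a scalar multiple of column 1 = [2, -4] (multipliers 1, 5/2, 4, 10), so the columns span a one-dimensional space.
C ≠ 0, hence rank(C) = 1.
rank(C) = 1 < n = 2, so the pair (A, B) is not completely controllable.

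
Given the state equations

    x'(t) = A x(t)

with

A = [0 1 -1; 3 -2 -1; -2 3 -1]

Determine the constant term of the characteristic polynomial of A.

Expand det(sI - A) for the 3×3 matrix.
p(s) = s^3 + 3s^2.
(Check: constant term = det(-A) = (-1)^3 det A = 0; coefficient of s^2 = -tr A = 3.)
The constant term is 0.

0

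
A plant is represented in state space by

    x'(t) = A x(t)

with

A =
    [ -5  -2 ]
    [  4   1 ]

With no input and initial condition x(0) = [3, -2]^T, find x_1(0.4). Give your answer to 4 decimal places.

det(sI - A) = s^2 - (tr A)s + det A, with tr A = (-5) + 1 = -4 and det A = (-5)·1 - (-2)·4 = -5 - (-8) = 3.
So p(s) = det(sI - A) = s^2 + 4s + 3.
Factor s^2 + 4s + 3: two numbers with sum -4 and product 3 are -1 and -3, so s^2 + 4s + 3 = (s + 1)(s + 3).
Hence p(s) = (s + 1) (s + 3), with roots -3, -1.
The eigenvalues -3, -1 are distinct and real, so A is diagonalisable and x(t) = e^{At} x(0) = V diag(e^{λ_i t}) V^{-1} x(0), where the columns of V are the eigenvectors.
λ = -3: A - (-3)I = [[-2, -2], [4, 4]]. Row 1 gives (-2)·v1 + (-2)·v2 = 0, so take v_1 = [-1, 1]^T.
λ = -1: A - (-1)I = [[-4, -2], [4, 2]]. Row 1 gives (-4)·v1 + (-2)·v2 = 0, so take v_2 = [-1, 2]^T.
V = [v_1 v_2] = [[-1, -1], [1, 2]] has det V = -1, so V^{-1} = adj(V)/det V = [[-2, -1], [1, 1]].
Modal coordinates z(0) = V^{-1} x(0): (-2)·3 + (-1)·(-2) = -4; 1·3 + 1·(-2) = 1; so z(0) = [-4, 1]^T.
x_1(t) = Σ_i (v_i)_1 · z_i(0) · e^{λ_i t} (row 1 of V times the modal terms).
x_1(0.4) = (-1)·(-4)·e^{-3·0.4} + (-1)·1·e^{-1·0.4} = 4·0.301194 + (-1)·0.670320 = 0.5345.

0.5345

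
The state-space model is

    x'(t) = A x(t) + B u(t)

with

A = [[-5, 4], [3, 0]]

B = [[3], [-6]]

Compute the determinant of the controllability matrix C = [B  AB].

-207

AB = [[-39], [9]]
Controllability matrix C = [B  AB] = [[3, -39], [-6, 9]]
det(C) = 3·9 - (-39)·(-6) = 27 - 234 = -207
Since det(C) ≠ 0, rank(C) = 2 and the system is completely controllable.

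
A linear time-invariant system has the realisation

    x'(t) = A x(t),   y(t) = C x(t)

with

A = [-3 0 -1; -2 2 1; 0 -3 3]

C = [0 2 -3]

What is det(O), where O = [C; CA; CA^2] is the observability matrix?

182

CA = [[-4, 13, -7]]
CA^2 = [[-14, 47, -4]]
Observability matrix O = [C; CA; CA^2] = [[0, 2, -3], [-4, 13, -7], [-14, 47, -4]]
Expanding along the first row, det(O) = 0·(13·(-4) - (-7)·47) - 2·((-4)·(-4) - (-7)·(-14)) + (-3)·((-4)·47 - 13·(-14)) = 0·277 - 2·(-82) + (-3)·(-6) = 182
Since det(O) ≠ 0, rank(O) = 3 and the system is completely observable.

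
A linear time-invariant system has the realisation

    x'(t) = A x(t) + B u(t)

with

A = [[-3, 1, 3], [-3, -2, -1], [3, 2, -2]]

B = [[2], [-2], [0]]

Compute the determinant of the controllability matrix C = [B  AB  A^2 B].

424

AB = [[-8], [-2], [2]]
A^2B = [[28], [26], [-32]]
Controllability matrix C = [B  AB  A^2B] = [[2, -8, 28], [-2, -2, 26], [0, 2, -32]]
Expanding along the first row, det(C) = 2·((-2)·(-32) - 26·2) - (-8)·((-2)·(-32) - 26·0) + 28·((-2)·2 - (-2)·0) = 2·12 - (-8)·64 + 28·(-4) = 424
Since det(C) ≠ 0, rank(C) = 3 and the system is completely controllable.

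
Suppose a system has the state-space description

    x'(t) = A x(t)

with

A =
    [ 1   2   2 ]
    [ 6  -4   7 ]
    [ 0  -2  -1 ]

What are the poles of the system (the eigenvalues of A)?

det(sI - A) = s^3 - (tr A)s^2 + (M11 + M22 + M33)s - det A, where Mii is the 2×2 principal minor of A obtained by deleting row i and column i.
tr A = 1 + (-4) + (-1) = -4; M11 = (-4)·(-1) - 7·(-2) = 4 - (-14) = 18; M22 = 1·(-1) - 2·0 = -1 - 0 = -1; M33 = 1·(-4) - 2·6 = -4 - 12 = -16; sum of minors = 1.
det A = 1·((-4)·(-1) - 7·(-2)) - 2·(6·(-1) - 7·0) + 2·(6·(-2) - (-4)·0) = 1·18 - 2·(-6) + 2·(-12) = 6.
So p(s) = det(sI - A) = s^3 + 4s^2 + s - 6.
Rational-root test: any integer root divides -6. Testing small divisors, s = 1 works: p(1) = 1 + 4 + 1 + (-6) = 0, so (s - 1) is a factor.
Dividing, p(s) = (s - 1)(s^2 + 5s + 6).
Factor s^2 + 5s + 6: two numbers with sum -5 and product 6 are -2 and -3, so s^2 + 5s + 6 = (s + 2)(s + 3).
Hence p(s) = (s - 1) (s + 2) (s + 3), with roots -3, -2, 1.
At least one eigenvalue has non-negative real part, so the system is not asymptotically stable.

-3, -2, 1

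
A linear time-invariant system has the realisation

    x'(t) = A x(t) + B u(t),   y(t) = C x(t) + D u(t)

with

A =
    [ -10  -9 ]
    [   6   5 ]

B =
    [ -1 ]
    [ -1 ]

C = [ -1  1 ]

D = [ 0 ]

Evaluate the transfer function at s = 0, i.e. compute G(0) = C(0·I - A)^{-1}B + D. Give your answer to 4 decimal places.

-7.5000

G(0) = C(-A)^{-1}B + D = -C A^{-1} B + D.
det A = 4, so A^{-1} = (1/4)·adj(A) = [[5/4, 9/4], [-3/2, -5/2]]
A^{-1} B = [-7/2, 4]^T
C A^{-1} B = 15/2
G(0) = D - C A^{-1} B = 0 - (15/2) = -15/2 ≈ -7.5000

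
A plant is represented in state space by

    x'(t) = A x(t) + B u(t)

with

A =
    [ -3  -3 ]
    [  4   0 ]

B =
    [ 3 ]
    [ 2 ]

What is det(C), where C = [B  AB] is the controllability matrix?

AB = [[-15], [12]]
Controllability matrix C = [B  AB] = [[3, -15], [2, 12]]
det(C) = 3·12 - (-15)·2 = 36 - (-30) = 66
Since det(C) ≠ 0, rank(C) = 2 and the system is completely controllable.

66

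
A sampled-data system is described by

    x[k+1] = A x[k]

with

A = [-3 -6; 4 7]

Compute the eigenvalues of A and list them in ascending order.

det(zI - A) = z^2 - (tr A)z + det A, with tr A = (-3) + 7 = 4 and det A = (-3)·7 - (-6)·4 = -21 - (-24) = 3.
So p(z) = det(zI - A) = z^2 - 4z + 3.
Factor z^2 - 4z + 3: two numbers with sum 4 and product 3 are 3 and 1, so z^2 - 4z + 3 = (z - 3)(z - 1).
Hence p(z) = (z - 3) (z - 1), with roots 1, 3.

1, 3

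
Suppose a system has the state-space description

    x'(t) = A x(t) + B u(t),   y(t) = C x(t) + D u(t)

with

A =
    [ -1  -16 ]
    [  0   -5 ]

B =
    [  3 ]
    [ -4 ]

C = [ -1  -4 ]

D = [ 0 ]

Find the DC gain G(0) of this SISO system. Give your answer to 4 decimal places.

G(0) = C(-A)^{-1}B + D = -C A^{-1} B + D.
det A = 5, so A^{-1} = (1/5)·adj(A) = [[-1, 16/5], [0, -1/5]]
A^{-1} B = [-79/5, 4/5]^T
C A^{-1} B = 63/5
G(0) = D - C A^{-1} B = 0 - (63/5) = -63/5 ≈ -12.6000

-12.6000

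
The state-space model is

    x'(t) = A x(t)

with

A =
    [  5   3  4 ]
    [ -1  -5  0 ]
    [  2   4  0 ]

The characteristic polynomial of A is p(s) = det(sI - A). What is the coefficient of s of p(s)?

-30

Expand det(sI - A) for the 3×3 matrix.
p(s) = s^3 - 30s - 24.
(Check: constant term = det(-A) = (-1)^3 det A = -24; coefficient of s^2 = -tr A = 0.)
The coefficient of s is -30.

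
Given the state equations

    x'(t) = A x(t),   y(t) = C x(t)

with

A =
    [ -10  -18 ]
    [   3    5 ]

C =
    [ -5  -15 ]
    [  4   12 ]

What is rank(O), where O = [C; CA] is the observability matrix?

CA = [[5, 15], [-4, -12]]
Observability matrix O = [C; CA] = [[-5, -15], [4, 12], [5, 15], [-4, -12]]
Every row of O is a scalar multiple of row 1 = [-5, -15] (multipliers 1, -4/5, -1, 4/5), so the rows span a one-dimensional space.
O ≠ 0, hence rank(O) = 1.
rank(O) = 1 < n = 2, so the pair (A, C) is not completely observable.

1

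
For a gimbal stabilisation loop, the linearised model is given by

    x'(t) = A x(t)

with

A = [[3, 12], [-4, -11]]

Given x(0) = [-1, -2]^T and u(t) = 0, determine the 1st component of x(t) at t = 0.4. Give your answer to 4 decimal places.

-2.7891

det(sI - A) = s^2 - (tr A)s + det A, with tr A = 3 + (-11) = -8 and det A = 3·(-11) - 12·(-4) = -33 - (-48) = 15.
So p(s) = det(sI - A) = s^2 + 8s + 15.
Factor s^2 + 8s + 15: two numbers with sum -8 and product 15 are -3 and -5, so s^2 + 8s + 15 = (s + 3)(s + 5).
Hence p(s) = (s + 3) (s + 5), with roots -5, -3.
The eigenvalues -5, -3 are distinct and real, so A is diagonalisable and x(t) = e^{At} x(0) = V diag(e^{λ_i t}) V^{-1} x(0), where the columns of V are the eigenvectors.
λ = -5: A - (-5)I = [[8, 12], [-4, -6]]. Row 1 gives 8·v1 + 12·v2 = 0, so take v_1 = [3, -2]^T.
λ = -3: A - (-3)I = [[6, 12], [-4, -8]]. Row 1 gives 6·v1 + 12·v2 = 0, so take v_2 = [2, -1]^T.
V = [v_1 v_2] = [[3, 2], [-2, -1]] has det V = 1, so V^{-1} = adj(V)/det V = [[-1, -2], [2, 3]].
Modal coordinates z(0) = V^{-1} x(0): (-1)·(-1) + (-2)·(-2) = 5; 2·(-1) + 3·(-2) = -8; so z(0) = [5, -8]^T.
x_1(t) = Σ_i (v_i)_1 · z_i(0) · e^{λ_i t} (row 1 of V times the modal terms).
x_1(0.4) = 3·5·e^{-5·0.4} + 2·(-8)·e^{-3·0.4} = 15·0.135335 + (-16)·0.301194 = -2.7891.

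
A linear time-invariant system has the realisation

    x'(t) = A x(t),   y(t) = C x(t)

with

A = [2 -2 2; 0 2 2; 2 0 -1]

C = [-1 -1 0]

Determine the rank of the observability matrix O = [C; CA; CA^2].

3

CA = [[-2, 0, -4]]
CA^2 = [[-12, 4, 0]]
Observability matrix O = [C; CA; CA^2] = [[-1, -1, 0], [-2, 0, -4], [-12, 4, 0]]
det(O) = (-1)·(0·0 - (-4)·4) - (-1)·((-2)·0 - (-4)·(-12)) + 0·((-2)·4 - 0·(-12)) = (-1)·16 - (-1)·(-48) + 0·(-8) = -64 ≠ 0, so rank(O) = 3.
rank(O) = 3 = n, so the pair (A, C) is completely observable.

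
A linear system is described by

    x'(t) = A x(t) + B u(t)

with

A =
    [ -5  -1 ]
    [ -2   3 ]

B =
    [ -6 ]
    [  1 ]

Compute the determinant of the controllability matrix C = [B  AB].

AB = [[29], [15]]
Controllability matrix C = [B  AB] = [[-6, 29], [1, 15]]
det(C) = (-6)·15 - 29·1 = -90 - 29 = -119
Since det(C) ≠ 0, rank(C) = 2 and the system is completely controllable.

-119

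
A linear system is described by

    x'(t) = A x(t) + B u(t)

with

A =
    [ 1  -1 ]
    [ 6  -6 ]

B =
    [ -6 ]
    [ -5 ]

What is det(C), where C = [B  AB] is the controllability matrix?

AB = [[-1], [-6]]
Controllability matrix C = [B  AB] = [[-6, -1], [-5, -6]]
det(C) = (-6)·(-6) - (-1)·(-5) = 36 - 5 = 31
Since det(C) ≠ 0, rank(C) = 2 and the system is completely controllable.

31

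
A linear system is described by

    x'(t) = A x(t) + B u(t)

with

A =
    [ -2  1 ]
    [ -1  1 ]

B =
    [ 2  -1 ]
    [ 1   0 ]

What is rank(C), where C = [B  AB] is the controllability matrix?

AB = [[-3, 2], [-1, 1]]
Controllability matrix C = [B  AB] = [[2, -1, -3, 2], [1, 0, -1, 1]]
Take the 2×2 submatrix of C formed by columns 1, 2: [[2, -1], [1, 0]]. Its determinant is 2·0 - (-1)·1 = 0 - (-1) = 1 ≠ 0.
So rank(C) ≥ 2; since C has 2 rows, rank(C) = 2.
rank(C) = 2 = n, so the pair (A, B) is completely controllable.

2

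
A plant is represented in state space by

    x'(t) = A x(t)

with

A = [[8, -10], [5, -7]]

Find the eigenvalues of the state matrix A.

det(sI - A) = s^2 - (tr A)s + det A, with tr A = 8 + (-7) = 1 and det A = 8·(-7) - (-10)·5 = -56 - (-50) = -6.
So p(s) = det(sI - A) = s^2 - s - 6.
Factor s^2 - s - 6: two numbers with sum 1 and product -6 are 3 and -2, so s^2 - s - 6 = (s - 3)(s + 2).
Hence p(s) = (s - 3) (s + 2), with roots -2, 3.
At least one eigenvalue has non-negative real part, so the system is not asymptotically stable.

-2, 3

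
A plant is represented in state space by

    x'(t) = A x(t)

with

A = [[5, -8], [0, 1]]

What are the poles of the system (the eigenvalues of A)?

det(sI - A) = s^2 - (tr A)s + det A, with tr A = 5 + 1 = 6 and det A = 5·1 - (-8)·0 = 5 - 0 = 5.
So p(s) = det(sI - A) = s^2 - 6s + 5.
Factor s^2 - 6s + 5: two numbers with sum 6 and product 5 are 5 and 1, so s^2 - 6s + 5 = (s - 5)(s - 1).
Hence p(s) = (s - 5) (s - 1), with roots 1, 5.
At least one eigenvalue has non-negative real part, so the system is not asymptotically stable.

1, 5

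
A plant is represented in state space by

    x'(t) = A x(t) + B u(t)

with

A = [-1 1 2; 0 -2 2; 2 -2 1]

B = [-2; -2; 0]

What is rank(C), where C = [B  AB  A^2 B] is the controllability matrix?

3

AB = [[0], [4], [0]]
A^2B = [[4], [-8], [-8]]
Controllability matrix C = [B  AB  A^2B] = [[-2, 0, 4], [-2, 4, -8], [0, 0, -8]]
det(C) = (-2)·(4·(-8) - (-8)·0) - 0·((-2)·(-8) - (-8)·0) + 4·((-2)·0 - 4·0) = (-2)·(-32) - 0·16 + 4·0 = 64 ≠ 0, so rank(C) = 3.
rank(C) = 3 = n, so the pair (A, B) is completely controllable.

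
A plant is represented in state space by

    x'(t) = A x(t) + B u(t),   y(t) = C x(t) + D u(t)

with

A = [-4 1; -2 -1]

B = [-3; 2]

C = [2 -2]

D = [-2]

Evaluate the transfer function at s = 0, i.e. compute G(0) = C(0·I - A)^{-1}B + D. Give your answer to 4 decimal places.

G(0) = C(-A)^{-1}B + D = -C A^{-1} B + D.
det A = 6, so A^{-1} = (1/6)·adj(A) = [[-1/6, -1/6], [1/3, -2/3]]
A^{-1} B = [1/6, -7/3]^T
C A^{-1} B = 5
G(0) = D - C A^{-1} B = -2 - (5) = -7

-7.0000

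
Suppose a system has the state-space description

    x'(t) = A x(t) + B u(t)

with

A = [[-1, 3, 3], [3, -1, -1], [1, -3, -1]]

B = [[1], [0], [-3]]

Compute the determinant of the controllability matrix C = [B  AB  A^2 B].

-512

AB = [[-10], [6], [4]]
A^2B = [[40], [-40], [-32]]
Controllability matrix C = [B  AB  A^2B] = [[1, -10, 40], [0, 6, -40], [-3, 4, -32]]
Expanding along the first row, det(C) = 1·(6·(-32) - (-40)·4) - (-10)·(0·(-32) - (-40)·(-3)) + 40·(0·4 - 6·(-3)) = 1·(-32) - (-10)·(-120) + 40·18 = -512
Since det(C) ≠ 0, rank(C) = 3 and the system is completely controllable.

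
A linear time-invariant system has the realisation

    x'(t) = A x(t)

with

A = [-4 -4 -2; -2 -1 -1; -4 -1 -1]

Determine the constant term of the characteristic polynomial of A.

Expand det(sI - A) for the 3×3 matrix.
p(s) = s^3 + 6s^2 - 8s + 4.
(Check: constant term = det(-A) = (-1)^3 det A = 4; coefficient of s^2 = -tr A = 6.)
The constant term is 4.

4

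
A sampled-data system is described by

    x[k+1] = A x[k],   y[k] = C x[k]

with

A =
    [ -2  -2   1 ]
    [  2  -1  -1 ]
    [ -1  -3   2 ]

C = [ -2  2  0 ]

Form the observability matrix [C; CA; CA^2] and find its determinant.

152

CA = [[8, 2, -4]]
CA^2 = [[-8, -6, -2]]
Observability matrix O = [C; CA; CA^2] = [[-2, 2, 0], [8, 2, -4], [-8, -6, -2]]
Expanding along the first row, det(O) = (-2)·(2·(-2) - (-4)·(-6)) - 2·(8·(-2) - (-4)·(-8)) + 0·(8·(-6) - 2·(-8)) = (-2)·(-28) - 2·(-48) + 0·(-32) = 152
Since det(O) ≠ 0, rank(O) = 3 and the system is completely observable.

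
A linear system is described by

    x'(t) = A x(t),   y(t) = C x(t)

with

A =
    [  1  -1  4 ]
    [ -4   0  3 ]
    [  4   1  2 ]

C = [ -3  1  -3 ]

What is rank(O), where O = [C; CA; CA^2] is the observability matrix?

3

CA = [[-19, 0, -15]]
CA^2 = [[-79, 4, -106]]
Observability matrix O = [C; CA; CA^2] = [[-3, 1, -3], [-19, 0, -15], [-79, 4, -106]]
det(O) = (-3)·(0·(-106) - (-15)·4) - 1·((-19)·(-106) - (-15)·(-79)) + (-3)·((-19)·4 - 0·(-79)) = (-3)·60 - 1·829 + (-3)·(-76) = -781 ≠ 0, so rank(O) = 3.
rank(O) = 3 = n, so the pair (A, C) is completely observable.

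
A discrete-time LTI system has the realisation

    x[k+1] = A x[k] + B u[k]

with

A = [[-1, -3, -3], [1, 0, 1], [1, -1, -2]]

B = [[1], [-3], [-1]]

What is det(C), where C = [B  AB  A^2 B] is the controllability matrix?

200

AB = [[11], [0], [6]]
A^2B = [[-29], [17], [-1]]
Controllability matrix C = [B  AB  A^2B] = [[1, 11, -29], [-3, 0, 17], [-1, 6, -1]]
Expanding along the first row, det(C) = 1·(0·(-1) - 17·6) - 11·((-3)·(-1) - 17·(-1)) + (-29)·((-3)·6 - 0·(-1)) = 1·(-102) - 11·20 + (-29)·(-18) = 200
Since det(C) ≠ 0, rank(C) = 3 and the system is completely controllable.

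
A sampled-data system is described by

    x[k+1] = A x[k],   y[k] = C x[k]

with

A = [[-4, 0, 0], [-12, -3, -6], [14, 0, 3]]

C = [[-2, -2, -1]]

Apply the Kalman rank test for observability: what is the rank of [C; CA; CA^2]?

CA = [[18, 6, 9]]
CA^2 = [[-18, -18, -9]]
Observability matrix O = [C; CA; CA^2] = [[-2, -2, -1], [18, 6, 9], [-18, -18, -9]]
The columns c1, c2, c3 of O are linearly dependent: -c1 + 2·c3 = 0 (check each entry), so rank(O) ≤ 2.
The 2×2 minor from rows 1, 2, columns 1, 2 is (-2)·6 - (-2)·18 = -12 - (-36) = 24 ≠ 0, so rank(O) = 2.
rank(O) = 2 < n = 3, so the pair (A, C) is not completely observable.

2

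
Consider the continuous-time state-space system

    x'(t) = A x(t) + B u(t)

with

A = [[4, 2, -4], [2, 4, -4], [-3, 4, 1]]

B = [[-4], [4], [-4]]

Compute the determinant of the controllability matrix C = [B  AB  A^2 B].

AB = [[8], [24], [24]]
A^2B = [[-16], [16], [96]]
Controllability matrix C = [B  AB  A^2B] = [[-4, 8, -16], [4, 24, 16], [-4, 24, 96]]
Expanding along the first row, det(C) = (-4)·(24·96 - 16·24) - 8·(4·96 - 16·(-4)) + (-16)·(4·24 - 24·(-4)) = (-4)·1920 - 8·448 + (-16)·192 = -14336
Since det(C) ≠ 0, rank(C) = 3 and the system is completely controllable.

-14336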